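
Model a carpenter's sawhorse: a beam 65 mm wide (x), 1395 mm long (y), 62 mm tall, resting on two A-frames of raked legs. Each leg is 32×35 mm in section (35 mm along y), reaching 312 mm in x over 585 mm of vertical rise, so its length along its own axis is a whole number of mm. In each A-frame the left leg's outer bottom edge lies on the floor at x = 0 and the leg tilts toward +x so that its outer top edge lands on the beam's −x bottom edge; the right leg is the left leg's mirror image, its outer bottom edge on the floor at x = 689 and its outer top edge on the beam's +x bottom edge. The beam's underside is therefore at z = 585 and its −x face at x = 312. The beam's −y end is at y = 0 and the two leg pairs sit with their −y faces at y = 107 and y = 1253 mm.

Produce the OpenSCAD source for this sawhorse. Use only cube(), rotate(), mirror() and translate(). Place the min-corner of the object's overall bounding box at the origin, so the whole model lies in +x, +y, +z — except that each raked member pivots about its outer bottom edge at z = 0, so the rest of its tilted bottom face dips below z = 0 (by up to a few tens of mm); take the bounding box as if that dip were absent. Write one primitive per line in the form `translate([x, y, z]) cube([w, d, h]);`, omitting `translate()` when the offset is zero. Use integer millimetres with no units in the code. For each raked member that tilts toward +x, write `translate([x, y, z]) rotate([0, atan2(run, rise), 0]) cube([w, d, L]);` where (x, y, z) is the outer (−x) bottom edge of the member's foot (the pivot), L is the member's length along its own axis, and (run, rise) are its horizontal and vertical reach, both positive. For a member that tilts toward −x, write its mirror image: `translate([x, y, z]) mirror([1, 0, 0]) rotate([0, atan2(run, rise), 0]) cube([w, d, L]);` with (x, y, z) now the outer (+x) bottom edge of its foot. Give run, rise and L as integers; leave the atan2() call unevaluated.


// leg length = √(312² + 585²) = 663
// right-leg outer foot x = 2·312 + 65 = 689
// beam min-corner = (312, 0, 585)
translate([312, 0, 585]) cube([65, 1395, 62]);
translate([0, 107, 0]) rotate([0, atan2(312, 585), 0]) cube([32, 35, 663]);
translate([689, 107, 0]) mirror([1, 0, 0]) rotate([0, atan2(312, 585), 0]) cube([32, 35, 663]);
translate([0, 1253, 0]) rotate([0, atan2(312, 585), 0]) cube([32, 35, 663]);
translate([689, 1253, 0]) mirror([1, 0, 0]) rotate([0, atan2(312, 585), 0]) cube([32, 35, 663]);


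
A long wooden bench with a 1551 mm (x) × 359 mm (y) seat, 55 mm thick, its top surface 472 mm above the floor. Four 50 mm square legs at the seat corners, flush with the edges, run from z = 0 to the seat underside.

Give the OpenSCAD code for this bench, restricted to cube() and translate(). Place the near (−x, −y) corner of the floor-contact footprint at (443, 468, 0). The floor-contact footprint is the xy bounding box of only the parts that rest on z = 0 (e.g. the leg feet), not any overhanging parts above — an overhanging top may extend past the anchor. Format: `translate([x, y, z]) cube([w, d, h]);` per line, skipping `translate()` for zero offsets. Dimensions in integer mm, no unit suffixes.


// leg_h = 472 − 55 = 417
translate([443, 468, 417]) cube([1551, 359, 55]);
translate([443, 468, 0]) cube([50, 50, 417]);
translate([443, 777, 0]) cube([50, 50, 417]);
translate([1944, 468, 0]) cube([50, 50, 417]);
translate([1944, 777, 0]) cube([50, 50, 417]);


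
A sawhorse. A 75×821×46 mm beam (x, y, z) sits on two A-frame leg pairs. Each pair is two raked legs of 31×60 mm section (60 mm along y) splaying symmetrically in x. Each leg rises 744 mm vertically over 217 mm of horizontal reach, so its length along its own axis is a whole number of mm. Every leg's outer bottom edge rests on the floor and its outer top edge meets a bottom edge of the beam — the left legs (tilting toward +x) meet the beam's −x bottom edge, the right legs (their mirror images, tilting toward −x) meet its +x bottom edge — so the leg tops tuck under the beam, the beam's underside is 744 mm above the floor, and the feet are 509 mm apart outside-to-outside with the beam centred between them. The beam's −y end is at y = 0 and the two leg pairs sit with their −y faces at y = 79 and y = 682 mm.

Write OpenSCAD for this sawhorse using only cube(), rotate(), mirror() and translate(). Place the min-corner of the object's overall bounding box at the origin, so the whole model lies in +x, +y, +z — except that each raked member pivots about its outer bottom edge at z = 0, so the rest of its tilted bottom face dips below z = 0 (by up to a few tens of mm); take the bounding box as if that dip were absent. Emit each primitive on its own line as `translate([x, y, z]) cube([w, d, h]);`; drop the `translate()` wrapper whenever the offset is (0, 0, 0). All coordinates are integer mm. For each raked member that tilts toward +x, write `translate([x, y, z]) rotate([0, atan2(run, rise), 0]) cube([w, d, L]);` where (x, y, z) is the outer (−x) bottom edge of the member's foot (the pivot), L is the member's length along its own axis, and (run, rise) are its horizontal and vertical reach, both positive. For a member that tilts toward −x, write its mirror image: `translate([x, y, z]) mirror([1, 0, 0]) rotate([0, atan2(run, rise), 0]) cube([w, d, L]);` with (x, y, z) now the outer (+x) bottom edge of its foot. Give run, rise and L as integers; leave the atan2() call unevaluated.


// leg length = √(217² + 744²) = 775
// right-leg outer foot x = 2·217 + 75 = 509
// beam min-corner = (217, 0, 744)
translate([217, 0, 744]) cube([75, 821, 46]);
translate([0, 79, 0]) rotate([0, atan2(217, 744), 0]) cube([31, 60, 775]);
translate([509, 79, 0]) mirror([1, 0, 0]) rotate([0, atan2(217, 744), 0]) cube([31, 60, 775]);
translate([0, 682, 0]) rotate([0, atan2(217, 744), 0]) cube([31, 60, 775]);
translate([509, 682, 0]) mirror([1, 0, 0]) rotate([0, atan2(217, 744), 0]) cube([31, 60, 775]);


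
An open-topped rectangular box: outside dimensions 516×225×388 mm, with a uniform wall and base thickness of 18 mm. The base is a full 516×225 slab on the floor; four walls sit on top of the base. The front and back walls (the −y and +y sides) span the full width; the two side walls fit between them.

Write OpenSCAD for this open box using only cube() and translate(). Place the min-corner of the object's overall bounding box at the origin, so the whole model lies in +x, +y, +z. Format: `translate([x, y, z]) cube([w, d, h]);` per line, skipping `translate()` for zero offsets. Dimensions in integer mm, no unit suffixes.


cube([516, 225, 18]);
translate([0, 0, 18]) cube([516, 18, 370]);
translate([0, 207, 18]) cube([516, 18, 370]);
translate([0, 18, 18]) cube([18, 189, 370]);
translate([498, 18, 18]) cube([18, 189, 370]);


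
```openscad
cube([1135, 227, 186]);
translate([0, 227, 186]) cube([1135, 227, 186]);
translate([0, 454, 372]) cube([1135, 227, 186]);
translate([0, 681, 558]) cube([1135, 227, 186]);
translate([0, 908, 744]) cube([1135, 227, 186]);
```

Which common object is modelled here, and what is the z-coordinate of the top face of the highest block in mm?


A staircase. The total rise is 930 mm.

5 identical blocks, each offset up and back from the previous — a staircase. Each step is 186 mm tall and there are 5 of them, so the total rise is 5 × 186 = 930 mm.


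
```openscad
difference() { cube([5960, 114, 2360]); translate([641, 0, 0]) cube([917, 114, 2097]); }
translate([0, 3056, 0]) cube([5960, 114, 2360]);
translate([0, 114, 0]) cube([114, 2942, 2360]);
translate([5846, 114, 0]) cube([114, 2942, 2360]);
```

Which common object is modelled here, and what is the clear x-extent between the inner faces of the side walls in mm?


A single room. The interior width is 5732 mm.

Four walls enclosing a rectangle with a door in the front wall — a room. Outside width 5960 minus two 114 mm walls gives 5732 mm.


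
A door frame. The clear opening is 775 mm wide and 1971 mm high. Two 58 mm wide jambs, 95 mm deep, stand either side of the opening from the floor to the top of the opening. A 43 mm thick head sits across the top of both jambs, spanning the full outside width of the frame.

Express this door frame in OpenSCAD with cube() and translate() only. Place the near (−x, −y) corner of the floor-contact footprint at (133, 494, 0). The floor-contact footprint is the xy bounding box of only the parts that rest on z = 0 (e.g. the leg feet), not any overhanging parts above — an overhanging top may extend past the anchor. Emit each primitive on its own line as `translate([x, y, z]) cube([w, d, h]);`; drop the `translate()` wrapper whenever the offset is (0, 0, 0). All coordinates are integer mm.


translate([133, 494, 0]) cube([58, 95, 1971]);
translate([966, 494, 0]) cube([58, 95, 1971]);
translate([133, 494, 1971]) cube([891, 95, 43]);


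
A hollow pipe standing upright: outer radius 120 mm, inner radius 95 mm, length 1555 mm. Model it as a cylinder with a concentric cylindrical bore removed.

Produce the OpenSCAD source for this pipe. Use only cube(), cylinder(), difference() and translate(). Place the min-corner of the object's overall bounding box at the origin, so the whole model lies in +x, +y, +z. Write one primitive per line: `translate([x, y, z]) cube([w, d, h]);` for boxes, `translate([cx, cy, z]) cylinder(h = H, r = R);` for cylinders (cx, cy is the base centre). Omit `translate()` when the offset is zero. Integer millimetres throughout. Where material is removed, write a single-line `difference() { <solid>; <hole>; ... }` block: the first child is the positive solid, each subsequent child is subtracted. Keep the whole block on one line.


difference() { translate([120, 120, 0]) cylinder(h = 1555, r = 120); translate([120, 120, 0]) cylinder(h = 1555, r = 95); }


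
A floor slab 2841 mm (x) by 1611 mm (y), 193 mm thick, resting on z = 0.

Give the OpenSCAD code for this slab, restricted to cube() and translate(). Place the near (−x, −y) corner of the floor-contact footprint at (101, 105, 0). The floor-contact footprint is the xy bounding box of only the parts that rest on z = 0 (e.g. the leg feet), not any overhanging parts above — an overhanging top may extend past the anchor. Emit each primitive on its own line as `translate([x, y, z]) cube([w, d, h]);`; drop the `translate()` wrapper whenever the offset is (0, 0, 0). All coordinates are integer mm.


translate([101, 105, 0]) cube([2841, 1611, 193]);


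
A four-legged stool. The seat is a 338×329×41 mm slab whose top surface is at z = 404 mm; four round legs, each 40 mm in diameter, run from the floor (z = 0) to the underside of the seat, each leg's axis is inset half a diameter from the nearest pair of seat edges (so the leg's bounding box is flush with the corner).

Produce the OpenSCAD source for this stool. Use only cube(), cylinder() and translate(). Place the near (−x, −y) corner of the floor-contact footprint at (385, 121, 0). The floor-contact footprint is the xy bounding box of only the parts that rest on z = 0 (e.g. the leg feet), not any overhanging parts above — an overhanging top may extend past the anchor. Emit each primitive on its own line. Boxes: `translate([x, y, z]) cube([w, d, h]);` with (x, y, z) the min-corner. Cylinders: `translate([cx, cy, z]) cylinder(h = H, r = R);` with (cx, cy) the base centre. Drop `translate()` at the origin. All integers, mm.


translate([385, 121, 363]) cube([338, 329, 41]);
translate([405, 141, 0]) cylinder(h = 363, r = 20);
translate([703, 141, 0]) cylinder(h = 363, r = 20);
translate([405, 430, 0]) cylinder(h = 363, r = 20);
translate([703, 430, 0]) cylinder(h = 363, r = 20);


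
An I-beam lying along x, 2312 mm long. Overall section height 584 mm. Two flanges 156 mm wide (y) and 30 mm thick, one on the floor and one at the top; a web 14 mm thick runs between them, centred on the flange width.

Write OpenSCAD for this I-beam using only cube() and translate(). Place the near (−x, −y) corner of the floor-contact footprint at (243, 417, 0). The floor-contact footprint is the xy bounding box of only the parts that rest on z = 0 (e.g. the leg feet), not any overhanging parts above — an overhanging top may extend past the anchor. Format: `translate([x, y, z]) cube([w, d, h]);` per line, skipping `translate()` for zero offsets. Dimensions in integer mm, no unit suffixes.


translate([243, 417, 0]) cube([2312, 156, 30]);
translate([243, 488, 30]) cube([2312, 14, 524]);
translate([243, 417, 554]) cube([2312, 156, 30]);


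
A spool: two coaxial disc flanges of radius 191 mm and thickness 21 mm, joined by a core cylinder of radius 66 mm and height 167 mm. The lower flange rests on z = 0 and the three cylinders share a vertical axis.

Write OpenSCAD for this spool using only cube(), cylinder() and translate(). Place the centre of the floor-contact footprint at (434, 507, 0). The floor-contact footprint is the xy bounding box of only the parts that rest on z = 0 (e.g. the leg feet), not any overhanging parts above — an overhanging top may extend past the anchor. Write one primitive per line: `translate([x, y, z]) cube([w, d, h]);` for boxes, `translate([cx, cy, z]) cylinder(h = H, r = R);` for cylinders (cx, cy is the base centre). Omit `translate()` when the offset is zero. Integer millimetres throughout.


translate([434, 507, 0]) cylinder(h = 21, r = 191);
translate([434, 507, 21]) cylinder(h = 167, r = 66);
translate([434, 507, 188]) cylinder(h = 21, r = 191);


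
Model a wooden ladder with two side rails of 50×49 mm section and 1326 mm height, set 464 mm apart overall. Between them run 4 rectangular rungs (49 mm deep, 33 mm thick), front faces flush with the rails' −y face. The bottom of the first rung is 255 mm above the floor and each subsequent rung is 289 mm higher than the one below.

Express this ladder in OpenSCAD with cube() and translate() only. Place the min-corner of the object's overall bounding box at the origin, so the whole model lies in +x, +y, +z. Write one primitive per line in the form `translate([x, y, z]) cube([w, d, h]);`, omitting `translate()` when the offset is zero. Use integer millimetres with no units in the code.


cube([50, 49, 1326]);
translate([414, 0, 0]) cube([50, 49, 1326]);
translate([50, 0, 255]) cube([364, 49, 33]);
translate([50, 0, 544]) cube([364, 49, 33]);
translate([50, 0, 833]) cube([364, 49, 33]);
translate([50, 0, 1122]) cube([364, 49, 33]);


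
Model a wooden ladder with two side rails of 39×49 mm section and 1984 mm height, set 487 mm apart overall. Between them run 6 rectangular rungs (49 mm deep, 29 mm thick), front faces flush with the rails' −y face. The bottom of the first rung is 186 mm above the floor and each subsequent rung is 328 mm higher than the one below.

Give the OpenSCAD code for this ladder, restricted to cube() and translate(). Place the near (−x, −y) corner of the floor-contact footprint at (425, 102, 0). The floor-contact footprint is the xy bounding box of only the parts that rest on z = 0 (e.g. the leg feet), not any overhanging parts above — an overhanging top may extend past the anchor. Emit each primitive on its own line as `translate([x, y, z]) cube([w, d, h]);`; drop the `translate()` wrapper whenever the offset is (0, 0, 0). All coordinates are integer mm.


translate([425, 102, 0]) cube([39, 49, 1984]);
translate([873, 102, 0]) cube([39, 49, 1984]);
translate([464, 102, 186]) cube([409, 49, 29]);
translate([464, 102, 514]) cube([409, 49, 29]);
translate([464, 102, 842]) cube([409, 49, 29]);
translate([464, 102, 1170]) cube([409, 49, 29]);
translate([464, 102, 1498]) cube([409, 49, 29]);
translate([464, 102, 1826]) cube([409, 49, 29]);


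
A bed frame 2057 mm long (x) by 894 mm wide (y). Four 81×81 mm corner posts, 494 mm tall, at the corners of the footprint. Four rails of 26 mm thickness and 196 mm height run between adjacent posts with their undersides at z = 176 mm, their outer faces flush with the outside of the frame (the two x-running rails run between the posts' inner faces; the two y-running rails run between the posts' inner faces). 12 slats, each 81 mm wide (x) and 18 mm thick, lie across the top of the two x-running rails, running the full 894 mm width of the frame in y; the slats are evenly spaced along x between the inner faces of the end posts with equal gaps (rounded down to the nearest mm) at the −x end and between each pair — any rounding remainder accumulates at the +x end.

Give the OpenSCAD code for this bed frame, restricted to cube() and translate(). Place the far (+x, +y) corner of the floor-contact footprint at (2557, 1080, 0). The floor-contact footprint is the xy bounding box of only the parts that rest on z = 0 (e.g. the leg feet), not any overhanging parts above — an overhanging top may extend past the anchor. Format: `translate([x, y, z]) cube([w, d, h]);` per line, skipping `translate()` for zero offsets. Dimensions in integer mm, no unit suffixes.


translate([500, 186, 0]) cube([81, 81, 494]);
translate([500, 999, 0]) cube([81, 81, 494]);
translate([2476, 186, 0]) cube([81, 81, 494]);
translate([2476, 999, 0]) cube([81, 81, 494]);
translate([581, 186, 176]) cube([1895, 26, 196]);
translate([581, 1054, 176]) cube([1895, 26, 196]);
translate([500, 267, 176]) cube([26, 732, 196]);
translate([2531, 267, 176]) cube([26, 732, 196]);
translate([652, 186, 372]) cube([81, 894, 18]);
translate([804, 186, 372]) cube([81, 894, 18]);
translate([956, 186, 372]) cube([81, 894, 18]);
translate([1108, 186, 372]) cube([81, 894, 18]);
translate([1260, 186, 372]) cube([81, 894, 18]);
translate([1412, 186, 372]) cube([81, 894, 18]);
translate([1564, 186, 372]) cube([81, 894, 18]);
translate([1716, 186, 372]) cube([81, 894, 18]);
translate([1868, 186, 372]) cube([81, 894, 18]);
translate([2020, 186, 372]) cube([81, 894, 18]);
translate([2172, 186, 372]) cube([81, 894, 18]);
translate([2324, 186, 372]) cube([81, 894, 18]);


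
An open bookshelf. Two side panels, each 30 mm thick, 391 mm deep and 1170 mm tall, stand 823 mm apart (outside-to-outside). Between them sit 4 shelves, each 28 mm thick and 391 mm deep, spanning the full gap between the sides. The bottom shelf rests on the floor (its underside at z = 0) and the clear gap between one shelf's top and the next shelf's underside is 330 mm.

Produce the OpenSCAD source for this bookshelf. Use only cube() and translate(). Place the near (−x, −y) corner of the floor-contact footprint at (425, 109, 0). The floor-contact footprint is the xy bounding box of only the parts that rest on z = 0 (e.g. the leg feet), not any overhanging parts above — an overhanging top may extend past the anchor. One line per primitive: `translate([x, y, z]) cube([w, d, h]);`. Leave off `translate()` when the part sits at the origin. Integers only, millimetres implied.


translate([425, 109, 0]) cube([30, 391, 1170]);
translate([1218, 109, 0]) cube([30, 391, 1170]);
translate([455, 109, 0]) cube([763, 391, 28]);
translate([455, 109, 358]) cube([763, 391, 28]);
translate([455, 109, 716]) cube([763, 391, 28]);
translate([455, 109, 1074]) cube([763, 391, 28]);


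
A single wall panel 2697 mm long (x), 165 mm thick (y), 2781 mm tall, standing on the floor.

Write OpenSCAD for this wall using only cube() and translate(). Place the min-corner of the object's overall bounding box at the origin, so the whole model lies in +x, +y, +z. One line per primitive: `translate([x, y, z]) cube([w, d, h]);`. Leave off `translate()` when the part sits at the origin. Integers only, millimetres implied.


cube([2697, 165, 2781]);


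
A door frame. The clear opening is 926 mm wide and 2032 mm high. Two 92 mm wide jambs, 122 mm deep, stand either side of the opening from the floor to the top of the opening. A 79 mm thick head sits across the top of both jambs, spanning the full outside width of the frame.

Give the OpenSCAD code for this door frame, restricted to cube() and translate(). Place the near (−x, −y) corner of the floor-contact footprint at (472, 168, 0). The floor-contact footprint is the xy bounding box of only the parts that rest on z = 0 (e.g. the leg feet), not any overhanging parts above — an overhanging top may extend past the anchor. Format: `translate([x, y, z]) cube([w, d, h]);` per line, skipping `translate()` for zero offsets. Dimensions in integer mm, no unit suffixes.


translate([472, 168, 0]) cube([92, 122, 2032]);
translate([1490, 168, 0]) cube([92, 122, 2032]);
translate([472, 168, 2032]) cube([1110, 122, 79]);


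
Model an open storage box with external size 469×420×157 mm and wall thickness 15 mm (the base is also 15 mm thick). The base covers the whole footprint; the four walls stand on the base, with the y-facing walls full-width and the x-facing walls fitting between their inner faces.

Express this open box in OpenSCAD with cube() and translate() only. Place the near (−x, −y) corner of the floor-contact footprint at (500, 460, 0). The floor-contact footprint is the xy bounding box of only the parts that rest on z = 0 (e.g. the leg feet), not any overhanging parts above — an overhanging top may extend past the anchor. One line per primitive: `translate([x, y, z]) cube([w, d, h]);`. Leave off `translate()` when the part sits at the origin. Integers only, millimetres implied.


translate([500, 460, 0]) cube([469, 420, 15]);
translate([500, 460, 15]) cube([469, 15, 142]);
translate([500, 865, 15]) cube([469, 15, 142]);
translate([500, 475, 15]) cube([15, 390, 142]);
translate([954, 475, 15]) cube([15, 390, 142]);


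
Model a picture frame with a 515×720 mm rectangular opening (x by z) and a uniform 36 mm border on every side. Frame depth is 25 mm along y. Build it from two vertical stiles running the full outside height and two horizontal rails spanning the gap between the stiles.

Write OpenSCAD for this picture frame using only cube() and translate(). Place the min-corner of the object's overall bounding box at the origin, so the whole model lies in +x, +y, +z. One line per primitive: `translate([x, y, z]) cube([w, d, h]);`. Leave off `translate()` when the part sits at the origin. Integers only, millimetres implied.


cube([36, 25, 792]);
translate([551, 0, 0]) cube([36, 25, 792]);
translate([36, 0, 0]) cube([515, 25, 36]);
translate([36, 0, 756]) cube([515, 25, 36]);


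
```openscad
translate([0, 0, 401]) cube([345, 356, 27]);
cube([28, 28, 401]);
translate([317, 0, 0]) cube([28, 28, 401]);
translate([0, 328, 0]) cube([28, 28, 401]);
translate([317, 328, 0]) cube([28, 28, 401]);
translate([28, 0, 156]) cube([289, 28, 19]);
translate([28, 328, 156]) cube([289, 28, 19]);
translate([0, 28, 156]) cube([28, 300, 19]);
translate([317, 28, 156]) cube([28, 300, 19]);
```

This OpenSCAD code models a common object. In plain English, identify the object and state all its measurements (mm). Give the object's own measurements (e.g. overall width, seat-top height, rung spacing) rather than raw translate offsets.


A simple wooden stool: a rectangular seat 345 mm (x) by 356 mm (y), 27 mm thick, top face at z = 428 mm, on four square legs, each 28×28 mm in cross-section. The legs rest on z = 0, each flush with a corner of the seat. Four stretchers, 28 mm wide and 19 mm tall, connect adjacent legs with their undersides at z = 156 mm, each running between the inner faces of the legs it joins and aligned with the legs' outer faces on the other axis.


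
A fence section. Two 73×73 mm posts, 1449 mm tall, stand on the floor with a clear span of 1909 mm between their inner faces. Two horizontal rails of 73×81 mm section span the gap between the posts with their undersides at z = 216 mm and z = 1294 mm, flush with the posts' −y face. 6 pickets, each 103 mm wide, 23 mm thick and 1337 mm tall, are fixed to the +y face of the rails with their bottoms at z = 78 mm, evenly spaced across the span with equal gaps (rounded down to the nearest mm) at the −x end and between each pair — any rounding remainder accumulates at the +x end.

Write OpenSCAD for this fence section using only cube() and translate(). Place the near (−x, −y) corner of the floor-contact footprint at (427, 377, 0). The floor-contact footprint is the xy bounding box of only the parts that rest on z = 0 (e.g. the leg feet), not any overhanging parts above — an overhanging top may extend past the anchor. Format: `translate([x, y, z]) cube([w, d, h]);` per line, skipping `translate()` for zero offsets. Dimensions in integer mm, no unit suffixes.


translate([427, 377, 0]) cube([73, 73, 1449]);
translate([2409, 377, 0]) cube([73, 73, 1449]);
translate([500, 377, 216]) cube([1909, 73, 81]);
translate([500, 377, 1294]) cube([1909, 73, 81]);
translate([684, 450, 78]) cube([103, 23, 1337]);
translate([971, 450, 78]) cube([103, 23, 1337]);
translate([1258, 450, 78]) cube([103, 23, 1337]);
translate([1545, 450, 78]) cube([103, 23, 1337]);
translate([1832, 450, 78]) cube([103, 23, 1337]);
translate([2119, 450, 78]) cube([103, 23, 1337]);


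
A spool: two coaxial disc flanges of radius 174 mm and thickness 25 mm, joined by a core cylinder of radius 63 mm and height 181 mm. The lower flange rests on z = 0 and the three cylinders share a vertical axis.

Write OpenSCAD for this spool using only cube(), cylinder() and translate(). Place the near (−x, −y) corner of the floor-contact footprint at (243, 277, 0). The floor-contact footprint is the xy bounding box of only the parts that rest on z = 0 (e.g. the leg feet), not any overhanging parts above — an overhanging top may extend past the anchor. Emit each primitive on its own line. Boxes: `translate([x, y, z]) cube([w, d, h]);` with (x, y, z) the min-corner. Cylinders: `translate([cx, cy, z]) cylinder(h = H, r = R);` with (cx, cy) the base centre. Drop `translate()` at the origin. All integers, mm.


translate([417, 451, 0]) cylinder(h = 25, r = 174);
translate([417, 451, 25]) cylinder(h = 181, r = 63);
translate([417, 451, 206]) cylinder(h = 25, r = 174);


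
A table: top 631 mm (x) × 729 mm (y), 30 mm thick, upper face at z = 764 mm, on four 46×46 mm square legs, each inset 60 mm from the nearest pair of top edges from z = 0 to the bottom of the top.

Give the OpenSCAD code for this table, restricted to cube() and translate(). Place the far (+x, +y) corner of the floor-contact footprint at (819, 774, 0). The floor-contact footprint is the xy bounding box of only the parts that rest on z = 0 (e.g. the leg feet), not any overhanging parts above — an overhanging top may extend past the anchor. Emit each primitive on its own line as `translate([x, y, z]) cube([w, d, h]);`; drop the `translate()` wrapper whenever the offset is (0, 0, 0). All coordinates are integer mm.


translate([248, 105, 734]) cube([631, 729, 30]);
translate([308, 165, 0]) cube([46, 46, 734]);
translate([773, 165, 0]) cube([46, 46, 734]);
translate([308, 728, 0]) cube([46, 46, 734]);
translate([773, 728, 0]) cube([46, 46, 734]);


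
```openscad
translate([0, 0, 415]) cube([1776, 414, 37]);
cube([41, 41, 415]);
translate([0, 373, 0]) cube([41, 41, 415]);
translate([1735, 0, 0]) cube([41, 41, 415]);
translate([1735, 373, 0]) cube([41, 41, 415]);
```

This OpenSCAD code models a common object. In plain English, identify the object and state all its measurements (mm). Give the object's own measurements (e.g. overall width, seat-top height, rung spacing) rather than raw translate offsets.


A bench: a 1776×414 mm seat slab, 37 mm thick, top at z = 452 mm, on four 41×41 mm square legs flush with the seat corners and standing on z = 0.


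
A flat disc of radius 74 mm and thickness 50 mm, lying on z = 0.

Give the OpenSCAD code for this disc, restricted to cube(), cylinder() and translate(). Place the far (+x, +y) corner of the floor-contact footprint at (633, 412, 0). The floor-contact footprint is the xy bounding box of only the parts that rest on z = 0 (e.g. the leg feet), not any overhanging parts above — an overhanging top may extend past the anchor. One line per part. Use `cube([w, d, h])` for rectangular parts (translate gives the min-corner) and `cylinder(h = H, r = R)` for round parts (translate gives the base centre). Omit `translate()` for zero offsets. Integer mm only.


translate([559, 338, 0]) cylinder(h = 50, r = 74);


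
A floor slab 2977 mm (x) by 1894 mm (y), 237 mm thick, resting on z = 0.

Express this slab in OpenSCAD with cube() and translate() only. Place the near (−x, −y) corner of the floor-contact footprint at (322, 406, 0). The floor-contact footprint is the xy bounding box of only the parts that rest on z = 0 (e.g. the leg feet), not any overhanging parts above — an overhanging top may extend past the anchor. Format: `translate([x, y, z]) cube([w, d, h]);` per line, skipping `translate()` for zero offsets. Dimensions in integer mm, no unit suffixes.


translate([322, 406, 0]) cube([2977, 1894, 237]);


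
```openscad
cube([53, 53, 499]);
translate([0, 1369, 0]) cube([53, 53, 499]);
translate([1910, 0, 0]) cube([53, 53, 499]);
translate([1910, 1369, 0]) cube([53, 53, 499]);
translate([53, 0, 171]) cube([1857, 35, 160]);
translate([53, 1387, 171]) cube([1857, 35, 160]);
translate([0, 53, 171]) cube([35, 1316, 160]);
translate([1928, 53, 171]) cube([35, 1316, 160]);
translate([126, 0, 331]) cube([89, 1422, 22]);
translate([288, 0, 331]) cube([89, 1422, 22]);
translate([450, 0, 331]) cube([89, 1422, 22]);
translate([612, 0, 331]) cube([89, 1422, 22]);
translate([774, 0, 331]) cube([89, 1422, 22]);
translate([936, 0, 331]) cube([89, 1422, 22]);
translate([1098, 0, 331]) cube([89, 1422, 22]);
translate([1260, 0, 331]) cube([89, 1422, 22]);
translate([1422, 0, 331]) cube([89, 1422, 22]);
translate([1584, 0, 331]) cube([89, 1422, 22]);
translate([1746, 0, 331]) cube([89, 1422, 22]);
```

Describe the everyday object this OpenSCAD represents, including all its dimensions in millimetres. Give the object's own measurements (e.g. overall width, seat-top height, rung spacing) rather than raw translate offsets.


A bed frame 1963 mm long (x) by 1422 mm wide (y). Four 53×53 mm corner posts, 499 mm tall, at the corners of the footprint. Four rails of 35 mm thickness and 160 mm height run between adjacent posts with their undersides at z = 171 mm, their outer faces flush with the outside of the frame (the two x-running rails run between the posts' inner faces; the two y-running rails run between the posts' inner faces). 11 slats, each 89 mm wide (x) and 22 mm thick, lie across the top of the two x-running rails, running the full 1422 mm width of the frame in y; along x they sit between the end posts with a 73 mm gap after the −x posts and between neighbouring slats, leaving 75 mm before the +x posts.


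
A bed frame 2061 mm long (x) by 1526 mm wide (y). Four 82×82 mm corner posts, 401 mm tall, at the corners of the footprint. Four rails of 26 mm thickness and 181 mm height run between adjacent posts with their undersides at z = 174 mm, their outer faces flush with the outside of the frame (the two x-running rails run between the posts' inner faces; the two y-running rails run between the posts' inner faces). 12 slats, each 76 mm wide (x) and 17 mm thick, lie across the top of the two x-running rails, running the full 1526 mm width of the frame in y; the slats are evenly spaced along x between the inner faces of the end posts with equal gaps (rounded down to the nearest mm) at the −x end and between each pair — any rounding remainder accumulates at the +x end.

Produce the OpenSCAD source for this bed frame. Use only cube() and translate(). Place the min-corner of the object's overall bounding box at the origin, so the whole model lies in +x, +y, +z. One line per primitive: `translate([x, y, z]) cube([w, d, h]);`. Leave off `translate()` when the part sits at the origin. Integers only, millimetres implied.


cube([82, 82, 401]);
translate([0, 1444, 0]) cube([82, 82, 401]);
translate([1979, 0, 0]) cube([82, 82, 401]);
translate([1979, 1444, 0]) cube([82, 82, 401]);
translate([82, 0, 174]) cube([1897, 26, 181]);
translate([82, 1500, 174]) cube([1897, 26, 181]);
translate([0, 82, 174]) cube([26, 1362, 181]);
translate([2035, 82, 174]) cube([26, 1362, 181]);
translate([157, 0, 355]) cube([76, 1526, 17]);
translate([308, 0, 355]) cube([76, 1526, 17]);
translate([459, 0, 355]) cube([76, 1526, 17]);
translate([610, 0, 355]) cube([76, 1526, 17]);
translate([761, 0, 355]) cube([76, 1526, 17]);
translate([912, 0, 355]) cube([76, 1526, 17]);
translate([1063, 0, 355]) cube([76, 1526, 17]);
translate([1214, 0, 355]) cube([76, 1526, 17]);
translate([1365, 0, 355]) cube([76, 1526, 17]);
translate([1516, 0, 355]) cube([76, 1526, 17]);
translate([1667, 0, 355]) cube([76, 1526, 17]);
translate([1818, 0, 355]) cube([76, 1526, 17]);


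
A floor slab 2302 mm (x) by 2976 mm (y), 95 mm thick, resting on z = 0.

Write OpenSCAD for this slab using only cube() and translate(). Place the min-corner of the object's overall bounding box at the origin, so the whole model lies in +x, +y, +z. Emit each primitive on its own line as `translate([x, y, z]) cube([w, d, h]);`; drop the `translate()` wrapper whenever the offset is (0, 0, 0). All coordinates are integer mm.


cube([2302, 2976, 95]);


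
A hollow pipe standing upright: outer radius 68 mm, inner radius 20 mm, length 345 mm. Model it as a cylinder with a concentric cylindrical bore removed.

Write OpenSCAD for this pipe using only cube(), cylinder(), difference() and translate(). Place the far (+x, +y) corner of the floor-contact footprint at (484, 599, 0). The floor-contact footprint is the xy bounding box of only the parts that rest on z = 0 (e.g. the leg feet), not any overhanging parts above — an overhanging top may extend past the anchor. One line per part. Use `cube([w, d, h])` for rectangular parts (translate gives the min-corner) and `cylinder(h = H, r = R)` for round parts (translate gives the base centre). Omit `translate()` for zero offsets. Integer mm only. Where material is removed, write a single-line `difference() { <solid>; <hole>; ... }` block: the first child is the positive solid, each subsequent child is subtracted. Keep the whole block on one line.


difference() { translate([416, 531, 0]) cylinder(h = 345, r = 68); translate([416, 531, 0]) cylinder(h = 345, r = 20); }


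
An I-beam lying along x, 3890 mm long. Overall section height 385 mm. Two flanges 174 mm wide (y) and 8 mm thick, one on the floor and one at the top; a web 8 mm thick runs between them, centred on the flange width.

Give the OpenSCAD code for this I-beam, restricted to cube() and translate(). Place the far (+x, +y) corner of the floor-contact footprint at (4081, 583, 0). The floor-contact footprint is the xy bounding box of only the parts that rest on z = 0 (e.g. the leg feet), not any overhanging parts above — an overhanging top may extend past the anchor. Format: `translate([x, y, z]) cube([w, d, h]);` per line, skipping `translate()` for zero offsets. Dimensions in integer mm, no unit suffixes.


translate([191, 409, 0]) cube([3890, 174, 8]);
translate([191, 492, 8]) cube([3890, 8, 369]);
translate([191, 409, 377]) cube([3890, 174, 8]);


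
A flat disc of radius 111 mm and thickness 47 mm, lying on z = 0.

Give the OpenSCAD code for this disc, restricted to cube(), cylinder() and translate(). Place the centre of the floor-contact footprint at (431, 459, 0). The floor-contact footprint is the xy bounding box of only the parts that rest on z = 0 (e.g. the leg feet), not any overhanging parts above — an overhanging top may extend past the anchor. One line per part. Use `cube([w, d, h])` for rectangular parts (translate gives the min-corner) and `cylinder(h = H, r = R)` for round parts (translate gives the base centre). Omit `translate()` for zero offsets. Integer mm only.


translate([431, 459, 0]) cylinder(h = 47, r = 111);


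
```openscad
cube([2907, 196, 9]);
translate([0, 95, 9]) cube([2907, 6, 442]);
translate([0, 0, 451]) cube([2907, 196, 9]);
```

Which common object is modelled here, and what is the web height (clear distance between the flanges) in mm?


An I-beam. The web height is 442 mm.

Two wide flanges with a thin centred web — an I-beam. Overall 460 mm minus two 9 mm flanges gives a web of 460 − 2·9 = 442 mm.


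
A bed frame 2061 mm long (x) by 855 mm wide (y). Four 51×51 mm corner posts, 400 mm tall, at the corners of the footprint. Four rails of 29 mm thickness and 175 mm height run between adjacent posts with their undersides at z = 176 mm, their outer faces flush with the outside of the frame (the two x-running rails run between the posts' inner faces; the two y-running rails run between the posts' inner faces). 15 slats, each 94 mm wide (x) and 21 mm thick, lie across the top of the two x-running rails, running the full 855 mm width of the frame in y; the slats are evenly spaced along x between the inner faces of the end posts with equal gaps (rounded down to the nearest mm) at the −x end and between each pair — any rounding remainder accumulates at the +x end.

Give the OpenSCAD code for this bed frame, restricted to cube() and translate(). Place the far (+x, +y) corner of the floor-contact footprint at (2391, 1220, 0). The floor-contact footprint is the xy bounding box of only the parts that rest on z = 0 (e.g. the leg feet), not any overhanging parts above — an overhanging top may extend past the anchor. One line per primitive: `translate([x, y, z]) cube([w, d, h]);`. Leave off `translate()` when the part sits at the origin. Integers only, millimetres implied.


translate([330, 365, 0]) cube([51, 51, 400]);
translate([330, 1169, 0]) cube([51, 51, 400]);
translate([2340, 365, 0]) cube([51, 51, 400]);
translate([2340, 1169, 0]) cube([51, 51, 400]);
translate([381, 365, 176]) cube([1959, 29, 175]);
translate([381, 1191, 176]) cube([1959, 29, 175]);
translate([330, 416, 176]) cube([29, 753, 175]);
translate([2362, 416, 176]) cube([29, 753, 175]);
translate([415, 365, 351]) cube([94, 855, 21]);
translate([543, 365, 351]) cube([94, 855, 21]);
translate([671, 365, 351]) cube([94, 855, 21]);
translate([799, 365, 351]) cube([94, 855, 21]);
translate([927, 365, 351]) cube([94, 855, 21]);
translate([1055, 365, 351]) cube([94, 855, 21]);
translate([1183, 365, 351]) cube([94, 855, 21]);
translate([1311, 365, 351]) cube([94, 855, 21]);
translate([1439, 365, 351]) cube([94, 855, 21]);
translate([1567, 365, 351]) cube([94, 855, 21]);
translate([1695, 365, 351]) cube([94, 855, 21]);
translate([1823, 365, 351]) cube([94, 855, 21]);
translate([1951, 365, 351]) cube([94, 855, 21]);
translate([2079, 365, 351]) cube([94, 855, 21]);
translate([2207, 365, 351]) cube([94, 855, 21]);


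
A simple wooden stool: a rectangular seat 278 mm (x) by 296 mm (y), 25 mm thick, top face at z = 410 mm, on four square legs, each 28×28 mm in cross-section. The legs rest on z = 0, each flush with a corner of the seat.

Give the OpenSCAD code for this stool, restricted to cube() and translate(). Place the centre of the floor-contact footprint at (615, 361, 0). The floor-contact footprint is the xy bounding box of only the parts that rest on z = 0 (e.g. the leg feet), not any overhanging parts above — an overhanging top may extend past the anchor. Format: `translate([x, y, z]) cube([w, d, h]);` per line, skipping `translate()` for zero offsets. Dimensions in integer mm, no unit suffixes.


// leg_h = 410 - 25 = 385
translate([476, 213, 385]) cube([278, 296, 25]);
translate([476, 213, 0]) cube([28, 28, 385]);
translate([726, 213, 0]) cube([28, 28, 385]);
translate([476, 481, 0]) cube([28, 28, 385]);
translate([726, 481, 0]) cube([28, 28, 385]);


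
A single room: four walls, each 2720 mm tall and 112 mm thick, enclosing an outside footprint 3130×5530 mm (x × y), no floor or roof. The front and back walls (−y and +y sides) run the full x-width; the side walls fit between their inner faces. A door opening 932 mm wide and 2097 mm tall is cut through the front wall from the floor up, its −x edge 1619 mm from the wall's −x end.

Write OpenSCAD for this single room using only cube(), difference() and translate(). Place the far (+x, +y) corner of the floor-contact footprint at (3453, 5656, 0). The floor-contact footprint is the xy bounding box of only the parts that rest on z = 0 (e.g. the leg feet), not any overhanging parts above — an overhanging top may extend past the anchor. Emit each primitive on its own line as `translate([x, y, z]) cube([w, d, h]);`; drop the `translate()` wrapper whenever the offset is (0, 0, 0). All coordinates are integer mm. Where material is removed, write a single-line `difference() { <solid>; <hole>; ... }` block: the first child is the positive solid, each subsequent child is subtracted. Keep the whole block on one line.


difference() { translate([323, 126, 0]) cube([3130, 112, 2720]); translate([1942, 126, 0]) cube([932, 112, 2097]); }
translate([323, 5544, 0]) cube([3130, 112, 2720]);
translate([323, 238, 0]) cube([112, 5306, 2720]);
translate([3341, 238, 0]) cube([112, 5306, 2720]);
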